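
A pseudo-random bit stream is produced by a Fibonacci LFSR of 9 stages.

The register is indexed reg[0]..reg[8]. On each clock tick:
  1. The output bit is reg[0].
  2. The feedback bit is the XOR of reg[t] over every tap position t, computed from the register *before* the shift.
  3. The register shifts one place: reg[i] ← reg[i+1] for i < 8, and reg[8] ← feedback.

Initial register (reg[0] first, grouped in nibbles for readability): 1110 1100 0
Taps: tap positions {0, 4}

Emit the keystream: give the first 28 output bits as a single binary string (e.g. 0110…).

1110110000010110101111101010

k : reg_k → out_k, fb_k
0: 111011000 → 1, fb=0
1: 110110000 → 1, fb=0
2: 101100000 → 1, fb=1
3: 011000001 → 0, fb=0
4: 110000010 → 1, fb=1
5: 100000101 → 1, fb=1
6: 000001011 → 0, fb=0
7: 000010110 → 0, fb=1
8: 000101101 → 0, fb=0
9: 001011010 → 0, fb=1
10: 010110101 → 0, fb=1
11: 101101011 → 1, fb=1
12: 011010111 → 0, fb=1
13: 110101111 → 1, fb=1
14: 101011111 → 1, fb=0
15: 010111110 → 0, fb=1
16: 101111101 → 1, fb=0
17: 011111010 → 0, fb=1
18: 111110101 → 1, fb=0
19: 111101010 → 1, fb=1
20: 111010101 → 1, fb=0
21: 110101010 → 1, fb=1
22: 101010101 → 1, fb=0
23: 010101010 → 0, fb=0
24: 101010100 → 1, fb=0
25: 010101000 → 0, fb=0
26: 101010000 → 1, fb=0
27: 010100000 → 0, fb=0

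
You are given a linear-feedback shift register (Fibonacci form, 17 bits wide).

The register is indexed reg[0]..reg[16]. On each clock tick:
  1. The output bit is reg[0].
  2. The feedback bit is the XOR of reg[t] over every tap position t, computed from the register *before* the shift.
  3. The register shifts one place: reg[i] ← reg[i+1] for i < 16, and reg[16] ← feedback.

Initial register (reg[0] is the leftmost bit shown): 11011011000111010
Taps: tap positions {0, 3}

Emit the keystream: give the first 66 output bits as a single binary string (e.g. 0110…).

step | reg (before) | out | fb
   0 | 11011011000111010 | 1 | 0
   1 | 10110110001110100 | 1 | 0
   2 | 01101100011101000 | 0 | 0
   3 | 11011000111010000 | 1 | 0
   4 | 10110001110100000 | 1 | 0
   5 | 01100011101000000 | 0 | 0
   6 | 11000111010000000 | 1 | 1
   7 | 10001110100000001 | 1 | 1
   8 | 00011101000000011 | 0 | 1
   9 | 00111010000000111 | 0 | 1
  10 | 01110100000001111 | 0 | 1
  11 | 11101000000011111 | 1 | 1
  12 | 11010000000111111 | 1 | 0
  13 | 10100000001111110 | 1 | 1
  14 | 01000000011111101 | 0 | 0
  15 | 10000000111111010 | 1 | 1
  16 | 00000001111110101 | 0 | 0
  17 | 00000011111101010 | 0 | 0
  18 | 00000111111010100 | 0 | 0
  19 | 00001111110101000 | 0 | 0
  20 | 00011111101010000 | 0 | 1
  21 | 00111111010100001 | 0 | 1
  22 | 01111110101000011 | 0 | 1
  23 | 11111101010000111 | 1 | 0
  24 | 11111010100001110 | 1 | 0
  25 | 11110101000011100 | 1 | 0
  26 | 11101010000111000 | 1 | 1
  27 | 11010100001110001 | 1 | 0
  28 | 10101000011100010 | 1 | 1
  29 | 01010000111000101 | 0 | 1
  30 | 10100001110001011 | 1 | 1
  31 | 01000011100010111 | 0 | 0
  32 | 10000111000101110 | 1 | 1
  33 | 00001110001011101 | 0 | 0
  34 | 00011100010111010 | 0 | 1
  35 | 00111000101110101 | 0 | 1
  36 | 01110001011101011 | 0 | 1
  37 | 11100010111010111 | 1 | 1
  38 | 11000101110101111 | 1 | 1
  39 | 10001011101011111 | 1 | 1
  40 | 00010111010111111 | 0 | 1
  41 | 00101110101111111 | 0 | 0
  42 | 01011101011111110 | 0 | 1
  43 | 10111010111111101 | 1 | 0
  44 | 01110101111111010 | 0 | 1
  45 | 11101011111110101 | 1 | 1
  46 | 11010111111101011 | 1 | 0
  47 | 10101111111010110 | 1 | 1
  48 | 01011111110101101 | 0 | 1
  49 | 10111111101011011 | 1 | 0
  50 | 01111111010110110 | 0 | 1
  51 | 11111110101101101 | 1 | 0
  52 | 11111101011011010 | 1 | 0
  53 | 11111010110110100 | 1 | 0
  54 | 11110101101101000 | 1 | 0
  55 | 11101011011010000 | 1 | 1
  56 | 11010110110100001 | 1 | 0
  57 | 10101101101000010 | 1 | 1
  58 | 01011011010000101 | 0 | 1
  59 | 10110110100001011 | 1 | 0
  60 | 01101101000010110 | 0 | 0
  61 | 11011010000101100 | 1 | 0
  62 | 10110100001011000 | 1 | 0
  63 | 01101000010110000 | 0 | 0
  64 | 11010000101100000 | 1 | 0
  65 | 10100001011000000 | 1 | 1

110110110001110100000001111110101000011100010111010111111101011011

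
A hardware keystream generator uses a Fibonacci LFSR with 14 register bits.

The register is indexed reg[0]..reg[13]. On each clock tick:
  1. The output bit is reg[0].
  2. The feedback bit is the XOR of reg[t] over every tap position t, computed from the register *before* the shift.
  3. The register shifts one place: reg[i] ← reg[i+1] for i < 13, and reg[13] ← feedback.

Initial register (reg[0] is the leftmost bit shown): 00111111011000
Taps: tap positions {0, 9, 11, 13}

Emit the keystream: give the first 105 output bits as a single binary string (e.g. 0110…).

tick  register→output (feedback)
  0  00111111011000→0 (1)
  1  01111110110001→0 (0)
  2  11111101100010→1 (1)
  3  11111011000101→1 (1)
  4  11110110001011→1 (0)
  5  11101100010110→1 (1)
  6  11011000101101→1 (1)
  7  10110001011011→1 (1)
  8  01100010110111→0 (1)
  9  11000101101111→1 (1)
 10  10001011011111→1 (0)
 11  00010110111110→0 (0)
 12  00101101111100→0 (0)
 13  01011011111000→0 (1)
 14  10110111110001→1 (1)
 15  01101111100011→0 (1)
 16  11011111000111→1 (1)
 17  10111110001111→1 (1)
 18  01111100011111→0 (1)
 19  11111000111111→1 (0)
 20  11110001111110→1 (1)
 21  11100011111101→1 (0)
 22  11000111111010→1 (0)
 23  10001111110100→1 (1)
 24  00011111101001→0 (1)
 25  00111111010011→0 (0)
 26  01111110100110→0 (1)
 27  11111101001101→1 (1)
 28  11111010011011→1 (1)
 29  11110100110111→1 (0)
 30  11101001101110→1 (0)
 31  11010011011100→1 (1)
 32  10100110111001→1 (1)
 33  01001101110011→0 (0)
 34  10011011100110→1 (0)
 35  00110111001100→0 (1)
 36  01101110011001→0 (0)
 37  11011100110010→1 (0)
 38  10111001100100→1 (0)
 39  01110011001000→0 (0)
 40  11100110010000→1 (0)
 41  11001100100000→1 (1)
 42  10011001000001→1 (0)
 43  00110010000010→0 (0)
 44  01100100000100→0 (1)
 45  11001000001001→1 (0)
 46  10010000010010→1 (0)
 47  00100000100100→0 (1)
 48  01000001001001→0 (1)
 49  10000010010011→1 (1)
 50  00000100100111→0 (0)
 51  00001001001110→0 (1)
 52  00010010011101→0 (1)
 53  00100100111011→0 (0)
 54  01001001110110→0 (0)
 55  10010011101100→1 (0)
 56  00100111011000→0 (1)
 57  01001110110001→0 (0)
 58  10011101100010→1 (1)
 59  00111011000101→0 (0)
 60  01110110001010→0 (0)
 61  11101100010100→1 (1)
 62  11011000101001→1 (0)
 63  10110001010010→1 (0)
 64  01100010100100→0 (1)
 65  11000101001001→1 (0)
 66  10001010010010→1 (0)
 67  00010100100100→0 (1)
 68  00101001001001→0 (1)
 69  01010010010011→0 (0)
 70  10100100100110→1 (0)
 71  01001001001100→0 (1)
 72  10010010011001→1 (1)
 73  00100100110011→0 (0)
 74  01001001100110→0 (1)
 75  10010011001101→1 (1)
 76  00100110011011→0 (0)
 77  01001100110110→0 (0)
 78  10011001101100→1 (0)
 79  00110011011000→0 (1)
 80  01100110110001→0 (0)
 81  11001101100010→1 (1)
 82  10011011000101→1 (1)
 83  00110110001011→0 (1)
 84  01101100010111→0 (1)
 85  11011000101111→1 (1)
 86  10110001011111→1 (0)
 87  01100010111110→0 (0)
 88  11000101111100→1 (1)
 89  10001011111001→1 (1)
 90  00010111110011→0 (0)
 91  00101111100110→0 (1)
 92  01011111001101→0 (0)
 93  10111110011010→1 (0)
 94  01111100110100→0 (0)
 95  11111001101000→1 (1)
 96  11110011010001→1 (1)
 97  11100110100011→1 (0)
 98  11001101000110→1 (0)
 99  10011010001100→1 (0)
100  00110100011000→0 (1)
101  01101000110001→0 (0)
102  11010001100010→1 (1)
103  10100011000101→1 (1)
104  01000110001011→0 (1)

001111110110001011011111000111111010011011100110010000010010011101100010100100100110011011000101111100110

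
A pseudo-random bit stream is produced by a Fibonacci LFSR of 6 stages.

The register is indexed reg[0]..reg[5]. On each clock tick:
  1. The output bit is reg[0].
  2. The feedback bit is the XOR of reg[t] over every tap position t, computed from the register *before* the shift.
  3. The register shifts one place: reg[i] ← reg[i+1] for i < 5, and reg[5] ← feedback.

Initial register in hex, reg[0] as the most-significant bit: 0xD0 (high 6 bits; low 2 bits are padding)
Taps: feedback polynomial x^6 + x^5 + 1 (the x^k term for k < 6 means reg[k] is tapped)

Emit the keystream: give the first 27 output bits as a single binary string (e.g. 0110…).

k : reg_k → out_k, fb_k
0: 110100 → 1, fb=1
1: 101001 → 1, fb=0
2: 010010 → 0, fb=0
3: 100100 → 1, fb=1
4: 001001 → 0, fb=1
5: 010011 → 0, fb=1
6: 100111 → 1, fb=0
7: 001110 → 0, fb=0
8: 011100 → 0, fb=0
9: 111000 → 1, fb=1
10: 110001 → 1, fb=0
11: 100010 → 1, fb=1
12: 000101 → 0, fb=1
13: 001011 → 0, fb=1
14: 010111 → 0, fb=1
15: 101111 → 1, fb=0
16: 011110 → 0, fb=0
17: 111100 → 1, fb=1
18: 111001 → 1, fb=0
19: 110010 → 1, fb=1
20: 100101 → 1, fb=0
21: 001010 → 0, fb=0
22: 010100 → 0, fb=0
23: 101000 → 1, fb=1
24: 010001 → 0, fb=1
25: 100011 → 1, fb=0
26: 000110 → 0, fb=0

110100100111000101111001010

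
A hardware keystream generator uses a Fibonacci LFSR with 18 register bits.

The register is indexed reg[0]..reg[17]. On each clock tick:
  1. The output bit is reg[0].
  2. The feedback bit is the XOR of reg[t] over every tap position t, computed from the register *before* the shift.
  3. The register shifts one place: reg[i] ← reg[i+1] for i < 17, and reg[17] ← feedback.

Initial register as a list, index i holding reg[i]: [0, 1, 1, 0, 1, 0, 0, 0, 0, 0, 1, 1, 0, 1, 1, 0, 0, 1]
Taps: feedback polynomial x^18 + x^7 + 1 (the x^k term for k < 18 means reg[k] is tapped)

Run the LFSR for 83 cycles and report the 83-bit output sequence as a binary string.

01101000001101100101110011000110000011111111000001111101111100111010000100001000110

step | reg (before) | out | fb
   0 | 011010000011011001 | 0 | 0
   1 | 110100000110110010 | 1 | 1
   2 | 101000001101100101 | 1 | 1
   3 | 010000011011001011 | 0 | 1
   4 | 100000110110010111 | 1 | 0
   5 | 000001101100101110 | 0 | 0
   6 | 000011011001011100 | 0 | 1
   7 | 000110110010111001 | 0 | 1
   8 | 001101100101110011 | 0 | 0
   9 | 011011001011100110 | 0 | 0
  10 | 110110010111001100 | 1 | 0
  11 | 101100101110011000 | 1 | 1
  12 | 011001011100110001 | 0 | 1
  13 | 110010111001100011 | 1 | 0
  14 | 100101110011000110 | 1 | 0
  15 | 001011100110001100 | 0 | 0
  16 | 010111001100011000 | 0 | 0
  17 | 101110011000110000 | 1 | 0
  18 | 011100110001100000 | 0 | 1
  19 | 111001100011000001 | 1 | 1
  20 | 110011000110000011 | 1 | 1
  21 | 100110001100000111 | 1 | 1
  22 | 001100011000001111 | 0 | 1
  23 | 011000110000011111 | 0 | 1
  24 | 110001100000111111 | 1 | 1
  25 | 100011000001111111 | 1 | 1
  26 | 000110000011111111 | 0 | 0
  27 | 001100000111111110 | 0 | 0
  28 | 011000001111111100 | 0 | 0
  29 | 110000011111111000 | 1 | 0
  30 | 100000111111110000 | 1 | 0
  31 | 000001111111100000 | 0 | 1
  32 | 000011111111000001 | 0 | 1
  33 | 000111111110000011 | 0 | 1
  34 | 001111111100000111 | 0 | 1
  35 | 011111111000001111 | 0 | 1
  36 | 111111110000011111 | 1 | 0
  37 | 111111100000111110 | 1 | 1
  38 | 111111000001111101 | 1 | 1
  39 | 111110000011111011 | 1 | 1
  40 | 111100000111110111 | 1 | 1
  41 | 111000001111101111 | 1 | 1
  42 | 110000011111011111 | 1 | 0
  43 | 100000111110111110 | 1 | 0
  44 | 000001111101111100 | 0 | 1
  45 | 000011111011111001 | 0 | 1
  46 | 000111110111110011 | 0 | 1
  47 | 001111101111100111 | 0 | 0
  48 | 011111011111001110 | 0 | 1
  49 | 111110111110011101 | 1 | 0
  50 | 111101111100111010 | 1 | 0
  51 | 111011111001110100 | 1 | 0
  52 | 110111110011101000 | 1 | 0
  53 | 101111100111010000 | 1 | 1
  54 | 011111001110100001 | 0 | 0
  55 | 111110011101000010 | 1 | 0
  56 | 111100111010000100 | 1 | 0
  57 | 111001110100001000 | 1 | 0
  58 | 110011101000010000 | 1 | 1
  59 | 100111010000100001 | 1 | 0
  60 | 001110100001000010 | 0 | 0
  61 | 011101000010000100 | 0 | 0
  62 | 111010000100001000 | 1 | 1
  63 | 110100001000010001 | 1 | 1
  64 | 101000010000100011 | 1 | 0
  65 | 010000100001000110 | 0 | 0
  66 | 100001000010001100 | 1 | 1
  67 | 000010000100011001 | 0 | 0
  68 | 000100001000110010 | 0 | 0
  69 | 001000010001100100 | 0 | 1
  70 | 010000100011001001 | 0 | 0
  71 | 100001000110010010 | 1 | 1
  72 | 000010001100100101 | 0 | 0
  73 | 000100011001001010 | 0 | 1
  74 | 001000110010010101 | 0 | 1
  75 | 010001100100101011 | 0 | 0
  76 | 100011001001010110 | 1 | 1
  77 | 000110010010101101 | 0 | 1
  78 | 001100100101011011 | 0 | 0
  79 | 011001001010110110 | 0 | 0
  80 | 110010010101101100 | 1 | 0
  81 | 100100101011011000 | 1 | 1
  82 | 001001010110110001 | 0 | 1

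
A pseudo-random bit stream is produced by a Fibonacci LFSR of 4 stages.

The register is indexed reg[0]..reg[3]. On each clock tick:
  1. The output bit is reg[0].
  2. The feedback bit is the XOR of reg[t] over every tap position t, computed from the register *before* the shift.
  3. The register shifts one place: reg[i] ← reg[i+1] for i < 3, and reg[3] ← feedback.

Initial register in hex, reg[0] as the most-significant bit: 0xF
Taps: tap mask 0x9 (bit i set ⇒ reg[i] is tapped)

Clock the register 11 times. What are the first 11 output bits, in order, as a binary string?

tick  register→output (feedback)
  0  1111→1 (0)
  1  1110→1 (1)
  2  1101→1 (0)
  3  1010→1 (1)
  4  0101→0 (1)
  5  1011→1 (0)
  6  0110→0 (0)
  7  1100→1 (1)
  8  1001→1 (0)
  9  0010→0 (0)
 10  0100→0 (0)

11110101100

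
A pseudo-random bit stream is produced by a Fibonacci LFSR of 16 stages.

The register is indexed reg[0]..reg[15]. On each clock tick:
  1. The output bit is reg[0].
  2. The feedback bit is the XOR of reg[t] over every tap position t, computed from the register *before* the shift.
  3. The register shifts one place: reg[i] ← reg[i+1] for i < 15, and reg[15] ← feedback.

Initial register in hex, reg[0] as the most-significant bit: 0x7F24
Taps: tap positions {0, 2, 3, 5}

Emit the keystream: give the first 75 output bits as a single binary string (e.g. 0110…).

011111110010010010011110000000011101011000110010111110010011000111110010010

tick  register→output (feedback)
  0  0111111100100100→0 (1)
  1  1111111001001001→1 (0)
  2  1111110010010010→1 (0)
  3  1111100100100100→1 (1)
  4  1111001001001001→1 (1)
  5  1110010010010011→1 (1)
  6  1100100100100111→1 (1)
  7  1001001001001111→1 (0)
  8  0010010010011110→0 (0)
  9  0100100100111100→0 (0)
 10  1001001001111000→1 (0)
 11  0010010011110000→0 (0)
 12  0100100111100000→0 (0)
 13  1001001111000000→1 (0)
 14  0010011110000000→0 (0)
 15  0100111100000000→0 (1)
 16  1001111000000001→1 (1)
 17  0011110000000011→0 (1)
 18  0111100000000111→0 (0)
 19  1111000000001110→1 (1)
 20  1110000000011101→1 (0)
 21  1100000000111010→1 (1)
 22  1000000001110101→1 (1)
 23  0000000011101011→0 (0)
 24  0000000111010110→0 (0)
 25  0000001110101100→0 (0)
 26  0000011101011000→0 (1)
 27  0000111010110001→0 (1)
 28  0001110101100011→0 (0)
 29  0011101011000110→0 (0)
 30  0111010110001100→0 (1)
 31  1110101100011001→1 (0)
 32  1101011000110010→1 (1)
 33  1010110001100101→1 (1)
 34  0101100011001011→0 (1)
 35  1011000110010111→1 (1)
 36  0110001100101111→0 (1)
 37  1100011001011111→1 (0)
 38  1000110010111110→1 (0)
 39  0001100101111100→0 (1)
 40  0011001011111001→0 (0)
 41  0110010111110010→0 (0)
 42  1100101111100100→1 (1)
 43  1001011111001001→1 (1)
 44  0010111110010011→0 (0)
 45  0101111100100110→0 (0)
 46  1011111001001100→1 (0)
 47  0111110010011000→0 (1)
 48  1111100100110001→1 (1)
 49  1111001001100011→1 (1)
 50  1110010011000111→1 (1)
 51  1100100110001111→1 (1)
 52  1001001100011111→1 (0)
 53  0010011000111110→0 (0)
 54  0100110001111100→0 (1)
 55  1001100011111001→1 (0)
 56  0011000111110010→0 (0)
 57  0110001111100100→0 (1)
 58  1100011111001001→1 (0)
 59  1000111110010010→1 (0)
 60  0001111100100100→0 (0)
 61  0011111001001000→0 (1)
 62  0111110010010001→0 (1)
 63  1111100100100011→1 (1)
 64  1111001001000111→1 (1)
 65  1110010010001111→1 (1)
 66  1100100100011111→1 (1)
 67  1001001000111111→1 (0)
 68  0010010001111110→0 (0)
 69  0100100011111100→0 (0)
 70  1001000111111000→1 (0)
 71  0010001111110000→0 (1)
 72  0100011111100001→0 (1)
 73  1000111111000011→1 (0)
 74  0001111110000110→0 (0)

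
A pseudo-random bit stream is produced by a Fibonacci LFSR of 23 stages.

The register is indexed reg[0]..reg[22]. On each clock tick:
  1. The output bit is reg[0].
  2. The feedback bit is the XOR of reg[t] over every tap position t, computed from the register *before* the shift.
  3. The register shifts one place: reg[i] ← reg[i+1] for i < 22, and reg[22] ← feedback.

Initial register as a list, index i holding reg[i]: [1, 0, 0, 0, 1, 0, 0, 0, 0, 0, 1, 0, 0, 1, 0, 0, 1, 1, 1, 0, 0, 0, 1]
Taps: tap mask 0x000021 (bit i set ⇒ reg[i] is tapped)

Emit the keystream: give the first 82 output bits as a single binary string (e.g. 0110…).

k : reg_k → out_k, fb_k
0: 10001000001001001110001 → 1, fb=1
1: 00010000010010011100011 → 0, fb=0
2: 00100000100100111000110 → 0, fb=0
3: 01000001001001110001100 → 0, fb=0
4: 10000010010011100011000 → 1, fb=1
5: 00000100100111000110001 → 0, fb=1
6: 00001001001110001100011 → 0, fb=0
7: 00010010011100011000110 → 0, fb=0
8: 00100100111000110001100 → 0, fb=1
9: 01001001110001100011001 → 0, fb=0
10: 10010011100011000110010 → 1, fb=1
11: 00100111000110001100101 → 0, fb=1
12: 01001110001100011001011 → 0, fb=1
13: 10011100011000110010111 → 1, fb=0
14: 00111000110001100101110 → 0, fb=0
15: 01110001100011001011100 → 0, fb=0
16: 11100011000110010111000 → 1, fb=1
17: 11000110001100101110001 → 1, fb=0
18: 10001100011001011100010 → 1, fb=0
19: 00011000110010111000100 → 0, fb=0
20: 00110001100101110001000 → 0, fb=0
21: 01100011001011100010000 → 0, fb=0
22: 11000110010111000100000 → 1, fb=0
23: 10001100101110001000000 → 1, fb=0
24: 00011001011100010000000 → 0, fb=0
25: 00110010111000100000000 → 0, fb=0
26: 01100101110001000000000 → 0, fb=1
27: 11001011100010000000001 → 1, fb=1
28: 10010111000100000000011 → 1, fb=0
29: 00101110001000000000110 → 0, fb=1
30: 01011100010000000001101 → 0, fb=1
31: 10111000100000000011011 → 1, fb=1
32: 01110001000000000110111 → 0, fb=0
33: 11100010000000001101110 → 1, fb=1
34: 11000100000000011011101 → 1, fb=0
35: 10001000000000110111010 → 1, fb=1
36: 00010000000001101110101 → 0, fb=0
37: 00100000000011011101010 → 0, fb=0
38: 01000000000110111010100 → 0, fb=0
39: 10000000001101110101000 → 1, fb=1
40: 00000000011011101010001 → 0, fb=0
41: 00000000110111010100010 → 0, fb=0
42: 00000001101110101000100 → 0, fb=0
43: 00000011011101010001000 → 0, fb=0
44: 00000110111010100010000 → 0, fb=1
45: 00001101110101000100001 → 0, fb=1
46: 00011011101010001000011 → 0, fb=0
47: 00110111010100010000110 → 0, fb=1
48: 01101110101000100001101 → 0, fb=1
49: 11011101010001000011011 → 1, fb=0
50: 10111010100010000110110 → 1, fb=1
51: 01110101000100001101101 → 0, fb=1
52: 11101010001000011011011 → 1, fb=1
53: 11010100010000110110111 → 1, fb=0
54: 10101000100001101101110 → 1, fb=1
55: 01010001000011011011101 → 0, fb=0
56: 10100010000110110111010 → 1, fb=1
57: 01000100001101101110101 → 0, fb=1
58: 10001000011011011101011 → 1, fb=1
59: 00010000110110111010111 → 0, fb=0
60: 00100001101101110101110 → 0, fb=0
61: 01000011011011101011100 → 0, fb=0
62: 10000110110111010111000 → 1, fb=0
63: 00001101101110101110000 → 0, fb=1
64: 00011011011101011100001 → 0, fb=0
65: 00110110111010111000010 → 0, fb=1
66: 01101101110101110000101 → 0, fb=1
67: 11011011101011100001011 → 1, fb=1
68: 10110111010111000010111 → 1, fb=0
69: 01101110101110000101110 → 0, fb=1
70: 11011101011100001011101 → 1, fb=0
71: 10111010111000010111010 → 1, fb=1
72: 01110101110000101110101 → 0, fb=1
73: 11101011100001011101011 → 1, fb=1
74: 11010111000010111010111 → 1, fb=0
75: 10101110000101110101110 → 1, fb=0
76: 01011100001011101011100 → 0, fb=1
77: 10111000010111010111001 → 1, fb=1
78: 01110000101110101110011 → 0, fb=0
79: 11100001011101011100110 → 1, fb=1
80: 11000010111010111001101 → 1, fb=1
81: 10000101110101110011011 → 1, fb=0

1000100000100100111000110001100101110001000000000110111010100010000110110111010111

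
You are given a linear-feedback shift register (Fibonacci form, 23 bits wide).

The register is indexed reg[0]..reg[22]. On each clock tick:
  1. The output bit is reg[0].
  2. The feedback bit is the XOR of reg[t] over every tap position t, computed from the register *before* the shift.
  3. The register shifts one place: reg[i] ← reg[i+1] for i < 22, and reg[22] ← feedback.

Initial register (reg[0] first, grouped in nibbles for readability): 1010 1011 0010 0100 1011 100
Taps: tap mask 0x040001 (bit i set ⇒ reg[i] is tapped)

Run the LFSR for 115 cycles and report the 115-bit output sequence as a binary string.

k : reg_k → out_k, fb_k
0: 10101011001001001011100 → 1, fb=0
1: 01010110010010010111000 → 0, fb=1
2: 10101100100100101110001 → 1, fb=0
3: 01011001001001011100010 → 0, fb=0
4: 10110010010010111000100 → 1, fb=1
5: 01100100100101110001001 → 0, fb=0
6: 11001001001011100010010 → 1, fb=0
7: 10010010010111000100100 → 1, fb=1
8: 00100100101110001001001 → 0, fb=0
9: 01001001011100010010010 → 0, fb=1
10: 10010010111000100100101 → 1, fb=1
11: 00100101110001001001011 → 0, fb=0
12: 01001011100010010010110 → 0, fb=1
13: 10010111000100100101101 → 1, fb=1
14: 00101110001001001011011 → 0, fb=1
15: 01011100010010010110111 → 0, fb=1
16: 10111000100100101101111 → 1, fb=1
17: 01110001001001011011111 → 0, fb=1
18: 11100010010010110111111 → 1, fb=0
19: 11000100100101101111110 → 1, fb=0
20: 10001001001011011111100 → 1, fb=0
21: 00010010010110111111000 → 0, fb=1
22: 00100100101101111110001 → 0, fb=1
23: 01001001011011111100011 → 0, fb=0
24: 10010010110111111000110 → 1, fb=1
25: 00100101101111110001101 → 0, fb=0
26: 01001011011111100011010 → 0, fb=1
27: 10010110111111000110101 → 1, fb=0
28: 00101101111110001101010 → 0, fb=0
29: 01011011111100011010100 → 0, fb=1
30: 10110111111000110101001 → 1, fb=1
31: 01101111110001101010011 → 0, fb=1
32: 11011111100011010100111 → 1, fb=1
33: 10111111000110101001111 → 1, fb=1
34: 01111110001101010011111 → 0, fb=1
35: 11111100011010100111111 → 1, fb=0
36: 11111000110101001111110 → 1, fb=0
37: 11110001101010011111100 → 1, fb=0
38: 11100011010100111111000 → 1, fb=0
39: 11000110101001111110000 → 1, fb=0
40: 10001101010011111100000 → 1, fb=1
41: 00011010100111111000001 → 0, fb=0
42: 00110101001111110000010 → 0, fb=0
43: 01101010011111100000100 → 0, fb=0
44: 11010100111111000001000 → 1, fb=1
45: 10101001111110000010001 → 1, fb=0
46: 01010011111100000100010 → 0, fb=0
47: 10100111111000001000100 → 1, fb=1
48: 01001111110000010001001 → 0, fb=0
49: 10011111100000100010010 → 1, fb=0
50: 00111111000001000100100 → 0, fb=0
51: 01111110000010001001000 → 0, fb=0
52: 11111100000100010010000 → 1, fb=0
53: 11111000001000100100000 → 1, fb=1
54: 11110000010001001000001 → 1, fb=1
55: 11100000100010010000011 → 1, fb=1
56: 11000001000100100000111 → 1, fb=1
57: 10000010001001000001111 → 1, fb=1
58: 00000100010010000011111 → 0, fb=1
59: 00001000100100000111111 → 0, fb=1
60: 00010001001000001111111 → 0, fb=1
61: 00100010010000011111111 → 0, fb=1
62: 01000100100000111111111 → 0, fb=1
63: 10001001000001111111111 → 1, fb=0
64: 00010010000011111111110 → 0, fb=1
65: 00100100000111111111101 → 0, fb=1
66: 01001000001111111111011 → 0, fb=1
67: 10010000011111111110111 → 1, fb=0
68: 00100000111111111101110 → 0, fb=0
69: 01000001111111111011100 → 0, fb=1
70: 10000011111111110111001 → 1, fb=0
71: 00000111111111101110010 → 0, fb=1
72: 00001111111111011100101 → 0, fb=0
73: 00011111111110111001010 → 0, fb=0
74: 00111111111101110010100 → 0, fb=1
75: 01111111111011100101001 → 0, fb=0
76: 11111111110111001010010 → 1, fb=0
77: 11111111101110010100100 → 1, fb=1
78: 11111111011100101001001 → 1, fb=1
79: 11111110111001010010011 → 1, fb=0
80: 11111101110010100100110 → 1, fb=1
81: 11111011100101001001101 → 1, fb=1
82: 11110111001010010011011 → 1, fb=0
83: 11101110010100100110110 → 1, fb=0
84: 11011100101001001101100 → 1, fb=1
85: 10111001010010011011001 → 1, fb=0
86: 01110010100100110110010 → 0, fb=1
87: 11100101001001101100101 → 1, fb=1
88: 11001010010011011001011 → 1, fb=1
89: 10010100100110110010111 → 1, fb=0
90: 00101001001101100101110 → 0, fb=0
91: 01010010011011001011100 → 0, fb=1
92: 10100100110110010111001 → 1, fb=0
93: 01001001101100101110010 → 0, fb=1
94: 10010011011001011100101 → 1, fb=1
95: 00100110110010111001011 → 0, fb=0
96: 01001101100101110010110 → 0, fb=1
97: 10011011001011100101101 → 1, fb=1
98: 00110110010111001011011 → 0, fb=1
99: 01101100101110010110111 → 0, fb=1
100: 11011001011100101101111 → 1, fb=1
101: 10110010111001011011111 → 1, fb=0
102: 01100101110010110111110 → 0, fb=1
103: 11001011100101101111101 → 1, fb=0
104: 10010111001011011111010 → 1, fb=0
105: 00101110010110111110100 → 0, fb=1
106: 01011100101101111101001 → 0, fb=0
107: 10111001011011111010010 → 1, fb=0
108: 01110010110111110100100 → 0, fb=0
109: 11100101101111101001000 → 1, fb=1
110: 11001011011111010010001 → 1, fb=0
111: 10010110111110100100010 → 1, fb=1
112: 00101101111101001000101 → 0, fb=0
113: 01011011111010010001010 → 0, fb=0
114: 10110111110100100010100 → 1, fb=0

1010101100100100101110001001001011011111100011010100111111000001000100100000111111111101110010100100110110010111001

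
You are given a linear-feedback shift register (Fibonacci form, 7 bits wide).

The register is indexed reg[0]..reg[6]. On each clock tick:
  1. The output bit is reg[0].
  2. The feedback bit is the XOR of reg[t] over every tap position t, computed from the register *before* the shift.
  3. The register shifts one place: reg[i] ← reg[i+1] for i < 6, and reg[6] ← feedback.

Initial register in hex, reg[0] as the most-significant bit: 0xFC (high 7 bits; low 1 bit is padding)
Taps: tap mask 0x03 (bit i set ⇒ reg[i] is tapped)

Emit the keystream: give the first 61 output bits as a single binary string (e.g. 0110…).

step | reg (before) | out | fb
   0 | 1111110 | 1 | 0
   1 | 1111100 | 1 | 0
   2 | 1111000 | 1 | 0
   3 | 1110000 | 1 | 0
   4 | 1100000 | 1 | 0
   5 | 1000000 | 1 | 1
   6 | 0000001 | 0 | 0
   7 | 0000010 | 0 | 0
   8 | 0000100 | 0 | 0
   9 | 0001000 | 0 | 0
  10 | 0010000 | 0 | 0
  11 | 0100000 | 0 | 1
  12 | 1000001 | 1 | 1
  13 | 0000011 | 0 | 0
  14 | 0000110 | 0 | 0
  15 | 0001100 | 0 | 0
  16 | 0011000 | 0 | 0
  17 | 0110000 | 0 | 1
  18 | 1100001 | 1 | 0
  19 | 1000010 | 1 | 1
  20 | 0000101 | 0 | 0
  21 | 0001010 | 0 | 0
  22 | 0010100 | 0 | 0
  23 | 0101000 | 0 | 1
  24 | 1010001 | 1 | 1
  25 | 0100011 | 0 | 1
  26 | 1000111 | 1 | 1
  27 | 0001111 | 0 | 0
  28 | 0011110 | 0 | 0
  29 | 0111100 | 0 | 1
  30 | 1111001 | 1 | 0
  31 | 1110010 | 1 | 0
  32 | 1100100 | 1 | 0
  33 | 1001000 | 1 | 1
  34 | 0010001 | 0 | 0
  35 | 0100010 | 0 | 1
  36 | 1000101 | 1 | 1
  37 | 0001011 | 0 | 0
  38 | 0010110 | 0 | 0
  39 | 0101100 | 0 | 1
  40 | 1011001 | 1 | 1
  41 | 0110011 | 0 | 1
  42 | 1100111 | 1 | 0
  43 | 1001110 | 1 | 1
  44 | 0011101 | 0 | 0
  45 | 0111010 | 0 | 1
  46 | 1110101 | 1 | 0
  47 | 1101010 | 1 | 0
  48 | 1010100 | 1 | 1
  49 | 0101001 | 0 | 1
  50 | 1010011 | 1 | 1
  51 | 0100111 | 0 | 1
  52 | 1001111 | 1 | 1
  53 | 0011111 | 0 | 0
  54 | 0111110 | 0 | 1
  55 | 1111101 | 1 | 0
  56 | 1111010 | 1 | 0
  57 | 1110100 | 1 | 0
  58 | 1101000 | 1 | 0
  59 | 1010000 | 1 | 1
  60 | 0100001 | 0 | 1

1111110000001000001100001010001111001000101100111010100111110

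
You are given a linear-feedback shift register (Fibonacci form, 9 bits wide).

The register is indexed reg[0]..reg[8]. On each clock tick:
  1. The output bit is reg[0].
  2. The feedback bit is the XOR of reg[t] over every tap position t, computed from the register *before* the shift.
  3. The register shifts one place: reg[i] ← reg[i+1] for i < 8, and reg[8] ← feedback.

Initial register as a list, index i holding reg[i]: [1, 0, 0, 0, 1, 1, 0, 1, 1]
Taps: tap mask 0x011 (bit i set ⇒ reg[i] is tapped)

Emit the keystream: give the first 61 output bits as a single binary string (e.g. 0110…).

1000110110101011100010011000100010000000010000100011000010011

step | reg (before) | out | fb
   0 | 100011011 | 1 | 0
   1 | 000110110 | 0 | 1
   2 | 001101101 | 0 | 0
   3 | 011011010 | 0 | 1
   4 | 110110101 | 1 | 0
   5 | 101101010 | 1 | 1
   6 | 011010101 | 0 | 1
   7 | 110101011 | 1 | 1
   8 | 101010111 | 1 | 0
   9 | 010101110 | 0 | 0
  10 | 101011100 | 1 | 0
  11 | 010111000 | 0 | 1
  12 | 101110001 | 1 | 0
  13 | 011100010 | 0 | 0
  14 | 111000100 | 1 | 1
  15 | 110001001 | 1 | 1
  16 | 100010011 | 1 | 0
  17 | 000100110 | 0 | 0
  18 | 001001100 | 0 | 0
  19 | 010011000 | 0 | 1
  20 | 100110001 | 1 | 0
  21 | 001100010 | 0 | 0
  22 | 011000100 | 0 | 0
  23 | 110001000 | 1 | 1
  24 | 100010001 | 1 | 0
  25 | 000100010 | 0 | 0
  26 | 001000100 | 0 | 0
  27 | 010001000 | 0 | 0
  28 | 100010000 | 1 | 0
  29 | 000100000 | 0 | 0
  30 | 001000000 | 0 | 0
  31 | 010000000 | 0 | 0
  32 | 100000000 | 1 | 1
  33 | 000000001 | 0 | 0
  34 | 000000010 | 0 | 0
  35 | 000000100 | 0 | 0
  36 | 000001000 | 0 | 0
  37 | 000010000 | 0 | 1
  38 | 000100001 | 0 | 0
  39 | 001000010 | 0 | 0
  40 | 010000100 | 0 | 0
  41 | 100001000 | 1 | 1
  42 | 000010001 | 0 | 1
  43 | 000100011 | 0 | 0
  44 | 001000110 | 0 | 0
  45 | 010001100 | 0 | 0
  46 | 100011000 | 1 | 0
  47 | 000110000 | 0 | 1
  48 | 001100001 | 0 | 0
  49 | 011000010 | 0 | 0
  50 | 110000100 | 1 | 1
  51 | 100001001 | 1 | 1
  52 | 000010011 | 0 | 1
  53 | 000100111 | 0 | 0
  54 | 001001110 | 0 | 0
  55 | 010011100 | 0 | 1
  56 | 100111001 | 1 | 0
  57 | 001110010 | 0 | 1
  58 | 011100101 | 0 | 0
  59 | 111001010 | 1 | 1
  60 | 110010101 | 1 | 0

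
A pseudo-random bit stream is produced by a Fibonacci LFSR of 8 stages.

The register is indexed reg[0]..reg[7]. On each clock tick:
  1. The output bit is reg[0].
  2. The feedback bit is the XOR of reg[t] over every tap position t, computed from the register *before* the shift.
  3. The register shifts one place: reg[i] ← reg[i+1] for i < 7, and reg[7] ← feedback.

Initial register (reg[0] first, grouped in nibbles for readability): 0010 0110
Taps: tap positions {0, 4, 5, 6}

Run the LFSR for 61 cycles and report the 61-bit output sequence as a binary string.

0010011000000111010010001110001000000010110001111010000111111

tick  register→output (feedback)
  0  00100110→0 (0)
  1  01001100→0 (0)
  2  10011000→1 (0)
  3  00110000→0 (0)
  4  01100000→0 (0)
  5  11000000→1 (1)
  6  10000001→1 (1)
  7  00000011→0 (1)
  8  00000111→0 (0)
  9  00001110→0 (1)
 10  00011101→0 (0)
 11  00111010→0 (0)
 12  01110100→0 (1)
 13  11101001→1 (0)
 14  11010010→1 (0)
 15  10100100→1 (0)
 16  01001000→0 (1)
 17  10010001→1 (1)
 18  00100011→0 (1)
 19  01000111→0 (0)
 20  10001110→1 (0)
 21  00011100→0 (0)
 22  00111000→0 (1)
 23  01110001→0 (0)
 24  11100010→1 (0)
 25  11000100→1 (0)
 26  10001000→1 (0)
 27  00010000→0 (0)
 28  00100000→0 (0)
 29  01000000→0 (0)
 30  10000000→1 (1)
 31  00000001→0 (0)
 32  00000010→0 (1)
 33  00000101→0 (1)
 34  00001011→0 (0)
 35  00010110→0 (0)
 36  00101100→0 (0)
 37  01011000→0 (1)
 38  10110001→1 (1)
 39  01100011→0 (1)
 40  11000111→1 (1)
 41  10001111→1 (0)
 42  00011110→0 (1)
 43  00111101→0 (0)
 44  01111010→0 (0)
 45  11110100→1 (0)
 46  11101000→1 (0)
 47  11010000→1 (1)
 48  10100001→1 (1)
 49  01000011→0 (1)
 50  10000111→1 (1)
 51  00001111→0 (1)
 52  00011111→0 (1)
 53  00111111→0 (1)
 54  01111111→0 (1)
 55  11111111→1 (0)
 56  11111110→1 (0)
 57  11111100→1 (1)
 58  11111001→1 (0)
 59  11110010→1 (0)
 60  11100100→1 (0)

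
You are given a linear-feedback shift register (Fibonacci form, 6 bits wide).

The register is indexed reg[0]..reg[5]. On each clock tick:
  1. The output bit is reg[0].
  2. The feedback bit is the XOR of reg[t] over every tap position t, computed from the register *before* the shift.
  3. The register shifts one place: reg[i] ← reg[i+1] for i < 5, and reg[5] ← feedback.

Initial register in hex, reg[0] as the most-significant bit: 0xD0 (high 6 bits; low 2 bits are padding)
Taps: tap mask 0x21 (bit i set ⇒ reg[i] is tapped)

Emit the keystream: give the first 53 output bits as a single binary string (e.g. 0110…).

tick  register→output (feedback)
  0  110100→1 (1)
  1  101001→1 (0)
  2  010010→0 (0)
  3  100100→1 (1)
  4  001001→0 (1)
  5  010011→0 (1)
  6  100111→1 (0)
  7  001110→0 (0)
  8  011100→0 (0)
  9  111000→1 (1)
 10  110001→1 (0)
 11  100010→1 (1)
 12  000101→0 (1)
 13  001011→0 (1)
 14  010111→0 (1)
 15  101111→1 (0)
 16  011110→0 (0)
 17  111100→1 (1)
 18  111001→1 (0)
 19  110010→1 (1)
 20  100101→1 (0)
 21  001010→0 (0)
 22  010100→0 (0)
 23  101000→1 (1)
 24  010001→0 (1)
 25  100011→1 (0)
 26  000110→0 (0)
 27  001100→0 (0)
 28  011000→0 (0)
 29  110000→1 (1)
 30  100001→1 (0)
 31  000010→0 (0)
 32  000100→0 (0)
 33  001000→0 (0)
 34  010000→0 (0)
 35  100000→1 (1)
 36  000001→0 (1)
 37  000011→0 (1)
 38  000111→0 (1)
 39  001111→0 (1)
 40  011111→0 (1)
 41  111111→1 (0)
 42  111110→1 (1)
 43  111101→1 (0)
 44  111010→1 (1)
 45  110101→1 (0)
 46  101010→1 (1)
 47  010101→0 (1)
 48  101011→1 (0)
 49  010110→0 (0)
 50  101100→1 (1)
 51  011001→0 (1)
 52  110011→1 (0)

11010010011100010111100101000110000100000111111010101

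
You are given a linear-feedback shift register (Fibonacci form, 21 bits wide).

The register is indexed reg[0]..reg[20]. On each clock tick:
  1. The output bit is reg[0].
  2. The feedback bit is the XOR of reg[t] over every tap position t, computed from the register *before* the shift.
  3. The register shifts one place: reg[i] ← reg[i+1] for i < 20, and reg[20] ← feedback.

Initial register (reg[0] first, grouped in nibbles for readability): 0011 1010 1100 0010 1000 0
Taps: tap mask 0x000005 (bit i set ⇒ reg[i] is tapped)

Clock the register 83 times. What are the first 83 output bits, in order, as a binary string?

tick  register→output (feedback)
  0  001110101100001010000→0 (1)
  1  011101011000010100001→0 (1)
  2  111010110000101000011→1 (0)
  3  110101100001010000110→1 (1)
  4  101011000010100001101→1 (0)
  5  010110000101000011010→0 (0)
  6  101100001010000110100→1 (0)
  7  011000010100001101000→0 (1)
  8  110000101000011010001→1 (1)
  9  100001010000110100011→1 (1)
 10  000010100001101000111→0 (0)
 11  000101000011010001110→0 (0)
 12  001010000110100011100→0 (1)
 13  010100001101000111001→0 (0)
 14  101000011010001110010→1 (0)
 15  010000110100011100100→0 (0)
 16  100001101000111001000→1 (1)
 17  000011010001110010001→0 (0)
 18  000110100011100100010→0 (0)
 19  001101000111001000100→0 (1)
 20  011010001110010001001→0 (1)
 21  110100011100100010011→1 (1)
 22  101000111001000100111→1 (0)
 23  010001110010001001110→0 (0)
 24  100011100100010011100→1 (1)
 25  000111001000100111001→0 (0)
 26  001110010001001110010→0 (1)
 27  011100100010011100101→0 (1)
 28  111001000100111001011→1 (0)
 29  110010001001110010110→1 (1)
 30  100100010011100101101→1 (1)
 31  001000100111001011011→0 (1)
 32  010001001110010110111→0 (0)
 33  100010011100101101110→1 (1)
 34  000100111001011011101→0 (0)
 35  001001110010110111010→0 (1)
 36  010011100101101110101→0 (0)
 37  100111001011011101010→1 (1)
 38  001110010110111010101→0 (1)
 39  011100101101110101011→0 (1)
 40  111001011011101010111→1 (0)
 41  110010110111010101110→1 (1)
 42  100101101110101011101→1 (1)
 43  001011011101010111011→0 (1)
 44  010110111010101110111→0 (0)
 45  101101110101011101110→1 (0)
 46  011011101010111011100→0 (1)
 47  110111010101110111001→1 (1)
 48  101110101011101110011→1 (0)
 49  011101010111011100110→0 (1)
 50  111010101110111001101→1 (0)
 51  110101011101110011010→1 (1)
 52  101010111011100110101→1 (0)
 53  010101110111001101010→0 (0)
 54  101011101110011010100→1 (0)
 55  010111011100110101000→0 (0)
 56  101110111001101010000→1 (0)
 57  011101110011010100000→0 (1)
 58  111011100110101000001→1 (0)
 59  110111001101010000010→1 (1)
 60  101110011010100000101→1 (0)
 61  011100110101000001010→0 (1)
 62  111001101010000010101→1 (0)
 63  110011010100000101010→1 (1)
 64  100110101000001010101→1 (1)
 65  001101010000010101011→0 (1)
 66  011010100000101010111→0 (1)
 67  110101000001010101111→1 (1)
 68  101010000010101011111→1 (0)
 69  010100000101010111110→0 (0)
 70  101000001010101111100→1 (0)
 71  010000010101011111000→0 (0)
 72  100000101010111110000→1 (1)
 73  000001010101111100001→0 (0)
 74  000010101011111000010→0 (0)
 75  000101010111110000100→0 (0)
 76  001010101111100001000→0 (1)
 77  010101011111000010001→0 (0)
 78  101010111110000100010→1 (0)
 79  010101111100001000100→0 (0)
 80  101011111000010001000→1 (0)
 81  010111110000100010000→0 (0)
 82  101111100001000100000→1 (0)

00111010110000101000011010001110010001001110010110111010101110111001101010000010101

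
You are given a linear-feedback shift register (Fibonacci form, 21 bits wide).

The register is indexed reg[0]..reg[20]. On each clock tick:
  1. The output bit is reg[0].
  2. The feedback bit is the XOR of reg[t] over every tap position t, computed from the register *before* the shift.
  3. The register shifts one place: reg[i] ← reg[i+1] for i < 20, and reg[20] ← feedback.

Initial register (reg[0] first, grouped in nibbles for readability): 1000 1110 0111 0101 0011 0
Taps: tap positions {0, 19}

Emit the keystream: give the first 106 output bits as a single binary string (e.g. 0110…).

step | reg (before) | out | fb
   0 | 100011100111010100110 | 1 | 0
   1 | 000111001110101001100 | 0 | 0
   2 | 001110011101010011000 | 0 | 0
   3 | 011100111010100110000 | 0 | 0
   4 | 111001110101001100000 | 1 | 1
   5 | 110011101010011000001 | 1 | 1
   6 | 100111010100110000011 | 1 | 0
   7 | 001110101001100000110 | 0 | 1
   8 | 011101010011000001101 | 0 | 0
   9 | 111010100110000011010 | 1 | 0
  10 | 110101001100000110100 | 1 | 1
  11 | 101010011000001101001 | 1 | 1
  12 | 010100110000011010011 | 0 | 1
  13 | 101001100000110100111 | 1 | 0
  14 | 010011000001101001110 | 0 | 1
  15 | 100110000011010011101 | 1 | 1
  16 | 001100000110100111011 | 0 | 1
  17 | 011000001101001110111 | 0 | 1
  18 | 110000011010011101111 | 1 | 0
  19 | 100000110100111011110 | 1 | 0
  20 | 000001101001110111100 | 0 | 0
  21 | 000011010011101111000 | 0 | 0
  22 | 000110100111011110000 | 0 | 0
  23 | 001101001110111100000 | 0 | 0
  24 | 011010011101111000000 | 0 | 0
  25 | 110100111011110000000 | 1 | 1
  26 | 101001110111100000001 | 1 | 1
  27 | 010011101111000000011 | 0 | 1
  28 | 100111011110000000111 | 1 | 0
  29 | 001110111100000001110 | 0 | 1
  30 | 011101111000000011101 | 0 | 0
  31 | 111011110000000111010 | 1 | 0
  32 | 110111100000001110100 | 1 | 1
  33 | 101111000000011101001 | 1 | 1
  34 | 011110000000111010011 | 0 | 1
  35 | 111100000001110100111 | 1 | 0
  36 | 111000000011101001110 | 1 | 0
  37 | 110000000111010011100 | 1 | 1
  38 | 100000001110100111001 | 1 | 1
  39 | 000000011101001110011 | 0 | 1
  40 | 000000111010011100111 | 0 | 1
  41 | 000001110100111001111 | 0 | 1
  42 | 000011101001110011111 | 0 | 1
  43 | 000111010011100111111 | 0 | 1
  44 | 001110100111001111111 | 0 | 1
  45 | 011101001110011111111 | 0 | 1
  46 | 111010011100111111111 | 1 | 0
  47 | 110100111001111111110 | 1 | 0
  48 | 101001110011111111100 | 1 | 1
  49 | 010011100111111111001 | 0 | 0
  50 | 100111001111111110010 | 1 | 0
  51 | 001110011111111100100 | 0 | 0
  52 | 011100111111111001000 | 0 | 0
  53 | 111001111111110010000 | 1 | 1
  54 | 110011111111100100001 | 1 | 1
  55 | 100111111111001000011 | 1 | 0
  56 | 001111111110010000110 | 0 | 1
  57 | 011111111100100001101 | 0 | 0
  58 | 111111111001000011010 | 1 | 0
  59 | 111111110010000110100 | 1 | 1
  60 | 111111100100001101001 | 1 | 1
  61 | 111111001000011010011 | 1 | 0
  62 | 111110010000110100110 | 1 | 0
  63 | 111100100001101001100 | 1 | 1
  64 | 111001000011010011001 | 1 | 1
  65 | 110010000110100110011 | 1 | 0
  66 | 100100001101001100110 | 1 | 0
  67 | 001000011010011001100 | 0 | 0
  68 | 010000110100110011000 | 0 | 0
  69 | 100001101001100110000 | 1 | 1
  70 | 000011010011001100001 | 0 | 0
  71 | 000110100110011000010 | 0 | 1
  72 | 001101001100110000101 | 0 | 0
  73 | 011010011001100001010 | 0 | 1
  74 | 110100110011000010101 | 1 | 1
  75 | 101001100110000101011 | 1 | 0
  76 | 010011001100001010110 | 0 | 1
  77 | 100110011000010101101 | 1 | 1
  78 | 001100110000101011011 | 0 | 1
  79 | 011001100001010110111 | 0 | 1
  80 | 110011000010101101111 | 1 | 0
  81 | 100110000101011011110 | 1 | 0
  82 | 001100001010110111100 | 0 | 0
  83 | 011000010101101111000 | 0 | 0
  84 | 110000101011011110000 | 1 | 1
  85 | 100001010110111100001 | 1 | 1
  86 | 000010101101111000011 | 0 | 1
  87 | 000101011011110000111 | 0 | 1
  88 | 001010110111100001111 | 0 | 1
  89 | 010101101111000011111 | 0 | 1
  90 | 101011011110000111111 | 1 | 0
  91 | 010110111100001111110 | 0 | 1
  92 | 101101111000011111101 | 1 | 1
  93 | 011011110000111111011 | 0 | 1
  94 | 110111100001111110111 | 1 | 0
  95 | 101111000011111101110 | 1 | 0
  96 | 011110000111111011100 | 0 | 0
  97 | 111100001111110111000 | 1 | 1
  98 | 111000011111101110001 | 1 | 1
  99 | 110000111111011100011 | 1 | 0
 100 | 100001111110111000110 | 1 | 0
 101 | 000011111101110001100 | 0 | 0
 102 | 000111111011100011000 | 0 | 0
 103 | 001111110111000110000 | 0 | 0
 104 | 011111101110001100000 | 0 | 0
 105 | 111111011100011000000 | 1 | 1

1000111001110101001100000110100111011110000000111010011100111111111001000011010011001100001010110111100001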